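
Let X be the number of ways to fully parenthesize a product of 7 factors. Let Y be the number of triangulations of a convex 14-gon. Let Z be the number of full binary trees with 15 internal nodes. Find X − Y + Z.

9486965

Ways to associate a product of 7 factors correspond to binary trees on 7 leaves, so the count is C_6. So X = C_6 = 132.
A convex 14-gon is triangulated into 12 triangles, and the number of such triangulations is the Catalan number C_{14−2} = C_12. So Y = C_12 = 208012.
Full binary trees with n internal nodes are counted by C_n; here n = 15. So Z = C_15 = 9694845.
X − Y + Z = 132 − 208012 + 9694845 = 9486965.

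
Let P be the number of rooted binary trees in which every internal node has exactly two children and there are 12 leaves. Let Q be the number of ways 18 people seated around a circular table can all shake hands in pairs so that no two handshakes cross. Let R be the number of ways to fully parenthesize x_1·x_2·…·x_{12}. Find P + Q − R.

4862

Full binary trees with 12 leaves have 12−1 = 11 internal nodes, so there are C_11 of them. So P = C_11 = 58786.
Non-crossing handshake pairings of 2n people are counted by C_n; 18 people gives n = 9. So Q = C_9 = 4862.
Parenthesizations of m factors correspond to full binary trees with m leaves, counted by C_{m−1}; m = 12 gives C_11. So R = C_11 = 58786.
P + Q − R = 58786 + 4862 − 58786 = 4862.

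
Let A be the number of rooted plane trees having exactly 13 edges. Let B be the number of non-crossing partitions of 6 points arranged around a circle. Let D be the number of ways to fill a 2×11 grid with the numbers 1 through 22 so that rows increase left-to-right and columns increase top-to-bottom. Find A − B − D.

683982

Rooted ordered trees with n edges are counted by C_n; here n = 13. So A = C_13 = 742900.
The non-crossing partitions of [6] form a lattice of size C_6. So B = C_6 = 132.
Standard Young tableaux of shape 2×n are counted by C_n; here n = 11. So D = C_11 = 58786.
A − B − D = 742900 − 132 − 58786 = 683982.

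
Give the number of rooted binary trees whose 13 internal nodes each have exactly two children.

The number of full binary trees on 13 internal nodes is the Catalan number C_13.
C_13 = C_12 · 2(2·12+1)/(12+2) = 208012 · 50/14 = 742900.

742900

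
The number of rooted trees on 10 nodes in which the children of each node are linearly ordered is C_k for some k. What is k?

Rooted ordered (plane) trees on m nodes have m−1 edges and are counted by C_{m−1}; m = 10 gives C_9.

9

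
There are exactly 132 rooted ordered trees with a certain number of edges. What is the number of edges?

6

Rooted ordered trees with n edges are counted by C_n. Since C_6 = 132, the index is 6.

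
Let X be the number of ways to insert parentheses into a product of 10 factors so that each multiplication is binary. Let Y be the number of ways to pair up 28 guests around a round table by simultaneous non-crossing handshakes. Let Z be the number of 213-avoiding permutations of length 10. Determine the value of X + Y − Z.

2662506

Ways to associate a product of 10 factors correspond to binary trees on 10 leaves, so the count is C_9. So X = C_9 = 4862.
Non-crossing handshake pairings of 2n people are counted by C_n; 28 people gives n = 14. So Y = C_14 = 2674440.
Permutations of [n] avoiding any single length-3 pattern are counted by C_n; here n = 10. So Z = C_10 = 16796.
X + Y − Z = 4862 + 2674440 − 16796 = 2662506.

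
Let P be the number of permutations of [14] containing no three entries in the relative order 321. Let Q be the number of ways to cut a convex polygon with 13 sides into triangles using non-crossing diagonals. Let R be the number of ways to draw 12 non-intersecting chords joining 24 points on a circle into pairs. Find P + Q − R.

2525214

Permutations of [n] avoiding any single length-3 pattern are counted by C_n; here n = 14. So P = C_14 = 2674440.
The number of triangulations of a 13-gon is the Catalan number C_11 (index = sides − 2). So Q = C_11 = 58786.
Non-crossing perfect matchings of 2n points on a circle are counted by C_n; with 24 points, n = 12. So R = C_12 = 208012.
P + Q − R = 2674440 + 58786 − 208012 = 2525214.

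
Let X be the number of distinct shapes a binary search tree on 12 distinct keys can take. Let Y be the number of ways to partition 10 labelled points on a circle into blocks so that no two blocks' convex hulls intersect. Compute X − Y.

There are C_n binary search tree shapes on n keys; with n = 12 that is C_12. So X = C_12 = 208012.
Non-crossing partitions of an n-element set are counted by C_n; here n = 10. So Y = C_10 = 16796.
X − Y = 208012 − 16796 = 191216.

191216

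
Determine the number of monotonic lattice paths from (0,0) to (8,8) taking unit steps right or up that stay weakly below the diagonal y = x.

Monotone paths in an n×n grid that stay weakly below the diagonal are counted by C_n; here n = 8.
C_8 = 1430.

1430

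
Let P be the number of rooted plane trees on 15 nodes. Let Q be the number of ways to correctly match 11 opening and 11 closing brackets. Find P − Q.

A rooted plane tree on 15 nodes has 14 edges, and such trees are counted by C_14. So P = C_14 = 2674440.
With 11 pairs the number of balanced bracket strings is the Catalan number C_11. So Q = C_11 = 58786.
P − Q = 2674440 − 58786 = 2615654.

2615654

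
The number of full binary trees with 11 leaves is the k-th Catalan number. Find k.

Full binary trees with 11 leaves have 11−1 = 10 internal nodes, so there are C_10 of them.

10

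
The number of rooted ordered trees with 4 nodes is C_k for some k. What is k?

3

A rooted plane tree on 4 nodes has 3 edges, and such trees are counted by C_3.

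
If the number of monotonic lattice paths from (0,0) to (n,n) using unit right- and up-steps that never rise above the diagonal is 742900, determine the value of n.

13

Such diagonal-avoiding paths in an n×n grid are counted by C_n. Since C_13 = 742900, the index is 13.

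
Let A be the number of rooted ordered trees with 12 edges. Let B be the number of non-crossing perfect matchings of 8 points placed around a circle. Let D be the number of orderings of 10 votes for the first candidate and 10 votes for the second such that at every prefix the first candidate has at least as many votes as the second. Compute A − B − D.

A rooted plane tree with 12 edges has 13 nodes, and the count is C_12. So A = C_12 = 208012.
Pairing 8 circle points by 4 non-crossing chords gives C_4 matchings. So B = C_4 = 14.
Reading a vote for the leader as '(' and for the other as ')' turns such a sequence into a balanced string of 10 pairs, so the count is C_10. So D = C_10 = 16796.
A − B − D = 208012 − 14 − 16796 = 191202.

191202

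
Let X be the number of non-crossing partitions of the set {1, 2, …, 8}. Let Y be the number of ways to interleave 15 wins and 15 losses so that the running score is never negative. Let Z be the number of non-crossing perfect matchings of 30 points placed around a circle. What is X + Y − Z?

1430

Non-crossing partitions of an n-element set are counted by C_n; here n = 8. So X = C_8 = 1430.
Reading a vote for the leader as '(' and for the other as ')' turns such a sequence into a balanced string of 15 pairs, so the count is C_15. So Y = C_15 = 9694845.
Pairing 30 circle points by 15 non-crossing chords gives C_15 matchings. So Z = C_15 = 9694845.
X + Y − Z = 1430 + 9694845 − 9694845 = 1430.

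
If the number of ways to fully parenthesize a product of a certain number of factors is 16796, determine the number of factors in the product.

11

Parenthesizations of m factors are counted by C_{m−1}; 16796 = C_10.
So the index is 10, and the number of factors is 10 + 1 = 11.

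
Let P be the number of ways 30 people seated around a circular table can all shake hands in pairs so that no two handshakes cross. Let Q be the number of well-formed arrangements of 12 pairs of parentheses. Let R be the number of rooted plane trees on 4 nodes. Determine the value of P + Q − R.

9902852

Non-crossing handshake pairings of 2n people are counted by C_n; 30 people gives n = 15. So P = C_15 = 9694845.
With 12 pairs the number of balanced bracket strings is the Catalan number C_12. So Q = C_12 = 208012.
A rooted plane tree on 4 nodes has 3 edges, and such trees are counted by C_3. So R = C_3 = 5.
P + Q − R = 9694845 + 208012 − 5 = 9902852.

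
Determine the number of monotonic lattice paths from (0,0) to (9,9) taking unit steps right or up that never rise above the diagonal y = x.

Sub-diagonal monotone paths from (0,0) to (9,9) biject with Dyck paths of semilength 9, giving C_9.
C_9 = C(18,9)/10 = 48620/10 = 4862.

4862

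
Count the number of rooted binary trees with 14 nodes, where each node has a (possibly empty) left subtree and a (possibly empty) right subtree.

2674440

Binary trees (left/right distinguished) on n nodes are counted by C_n; here n = 14.
C_14 = 2674440.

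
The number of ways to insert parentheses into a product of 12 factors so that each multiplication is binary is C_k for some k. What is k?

11

Ways to associate a product of 12 factors correspond to binary trees on 12 leaves, so the count is C_11.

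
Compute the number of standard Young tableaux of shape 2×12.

By the hook-length formula (or a Dyck-path bijection), SYT of shape 2×12 number C_12.
C_12 = C_11 · 2(2·11+1)/(11+2) = 58786 · 46/13 = 208012.

208012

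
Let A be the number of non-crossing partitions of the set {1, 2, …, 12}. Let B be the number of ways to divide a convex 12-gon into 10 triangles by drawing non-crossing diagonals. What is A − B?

191216

The non-crossing partitions of [12] form a lattice of size C_12. So A = C_12 = 208012.
Triangulations of a convex m-gon are counted by C_{m−2}; with m = 12 this is C_10. So B = C_10 = 16796.
A − B = 208012 − 16796 = 191216.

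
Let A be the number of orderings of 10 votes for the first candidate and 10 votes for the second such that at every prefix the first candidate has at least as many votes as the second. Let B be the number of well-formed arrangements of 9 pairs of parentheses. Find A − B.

Ballot sequences with n votes each where one side never trails are Dyck words, counted by C_n; here n = 10. So A = C_10 = 16796.
Balanced strings of n pairs of brackets are counted by C_n; here n = 9. So B = C_9 = 4862.
A − B = 16796 − 4862 = 11934.

11934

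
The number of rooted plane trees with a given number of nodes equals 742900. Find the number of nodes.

14

Rooted ordered trees on m nodes are counted by C_{m−1}. The Catalan number equal to 742900 is C_13.
So the index is 13, and the number of nodes is 13 + 1 = 14.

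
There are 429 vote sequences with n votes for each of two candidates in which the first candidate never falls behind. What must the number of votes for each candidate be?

Such ballot sequences with n votes each are counted by C_n. Since C_7 = 429, the index is 7.

7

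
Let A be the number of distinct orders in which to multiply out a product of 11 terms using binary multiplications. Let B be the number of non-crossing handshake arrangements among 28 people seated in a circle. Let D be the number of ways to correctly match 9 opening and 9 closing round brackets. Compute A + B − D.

Ways to associate a product of 11 factors correspond to binary trees on 11 leaves, so the count is C_10. So A = C_10 = 16796.
Non-crossing handshake pairings of 2n people are counted by C_n; 28 people gives n = 14. So B = C_14 = 2674440.
With 9 pairs the number of balanced bracket strings is the Catalan number C_9. So D = C_9 = 4862.
A + B − D = 16796 + 2674440 − 4862 = 2686374.

2686374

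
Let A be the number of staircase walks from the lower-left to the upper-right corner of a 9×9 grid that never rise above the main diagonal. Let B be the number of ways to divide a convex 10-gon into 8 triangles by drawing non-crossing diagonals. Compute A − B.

Sub-diagonal monotone paths from (0,0) to (9,9) biject with Dyck paths of semilength 9, giving C_9. So A = C_9 = 4862.
A convex 10-gon is triangulated into 8 triangles, and the number of such triangulations is the Catalan number C_{10−2} = C_8. So B = C_8 = 1430.
A − B = 4862 − 1430 = 3432.

3432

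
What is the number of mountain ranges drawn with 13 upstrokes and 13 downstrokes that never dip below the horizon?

A Dyck path with 13 up-steps and 13 down-steps has semilength 13, so there are C_13 of them.
C_13 = C(26,13)/14 = 10400600/14 = 742900.

742900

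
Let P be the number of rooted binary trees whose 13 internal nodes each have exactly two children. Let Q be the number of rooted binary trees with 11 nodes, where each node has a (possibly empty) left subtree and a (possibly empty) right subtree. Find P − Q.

684114

The number of full binary trees on 13 internal nodes is the Catalan number C_13. So P = C_13 = 742900.
Binary trees (left/right distinguished) on n nodes are counted by C_n; here n = 11. So Q = C_11 = 58786.
P − Q = 742900 − 58786 = 684114.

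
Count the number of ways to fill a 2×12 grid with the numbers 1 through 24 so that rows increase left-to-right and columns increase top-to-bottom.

By the hook-length formula (or a Dyck-path bijection), SYT of shape 2×12 number C_12.
C_12 = C(24,12)/13 = 2704156/13 = 208012.

208012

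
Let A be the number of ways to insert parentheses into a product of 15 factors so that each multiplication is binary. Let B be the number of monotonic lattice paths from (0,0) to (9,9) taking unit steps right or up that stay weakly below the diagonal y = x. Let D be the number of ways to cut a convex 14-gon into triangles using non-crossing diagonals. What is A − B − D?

2461566

Ways to associate a product of 15 factors correspond to binary trees on 15 leaves, so the count is C_14. So A = C_14 = 2674440.
Monotone paths in an n×n grid that stay weakly below the diagonal are counted by C_n; here n = 9. So B = C_9 = 4862.
A convex 14-gon is triangulated into 12 triangles, and the number of such triangulations is the Catalan number C_{14−2} = C_12. So D = C_12 = 208012.
A − B − D = 2674440 − 4862 − 208012 = 2461566.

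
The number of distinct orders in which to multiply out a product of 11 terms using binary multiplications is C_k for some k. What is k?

10

Parenthesizations of m factors correspond to full binary trees with m leaves, counted by C_{m−1}; m = 11 gives C_10.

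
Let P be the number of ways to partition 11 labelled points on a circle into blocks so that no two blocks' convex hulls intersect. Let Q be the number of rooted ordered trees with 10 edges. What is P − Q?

41990

The non-crossing partitions of [11] form a lattice of size C_11. So P = C_11 = 58786.
Rooted ordered trees with n edges are counted by C_n; here n = 10. So Q = C_10 = 16796.
P − Q = 58786 − 16796 = 41990.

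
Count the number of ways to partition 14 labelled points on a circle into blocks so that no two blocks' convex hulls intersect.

2674440

Non-crossing partitions of an n-element set are counted by C_n; here n = 14.
C_14 = C(28,14)/15 = 40116600/15 = 2674440.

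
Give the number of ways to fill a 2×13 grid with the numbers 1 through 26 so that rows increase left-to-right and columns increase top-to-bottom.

Standard Young tableaux of shape 2×n are counted by C_n; here n = 13.
C_13 = C_12 · 2(2·12+1)/(12+2) = 208012 · 50/14 = 742900.

742900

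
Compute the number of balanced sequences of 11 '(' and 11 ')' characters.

Balanced strings of n pairs of brackets are counted by C_n; here n = 11.
C_11 = C(22,11)/12 = 705432/12 = 58786.

58786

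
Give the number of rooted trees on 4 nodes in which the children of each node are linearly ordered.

5

Rooted ordered (plane) trees on m nodes have m−1 edges and are counted by C_{m−1}; m = 4 gives C_3.
C_3 = 5.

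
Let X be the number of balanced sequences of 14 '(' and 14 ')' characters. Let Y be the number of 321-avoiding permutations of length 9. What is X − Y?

2669578

A balanced arrangement of 14 bracket pairs is a Dyck word of semilength 14, so the count is C_14. So X = C_14 = 2674440.
Permutations of [n] avoiding any single length-3 pattern are counted by C_n; here n = 9. So Y = C_9 = 4862.
X − Y = 2674440 − 4862 = 2669578.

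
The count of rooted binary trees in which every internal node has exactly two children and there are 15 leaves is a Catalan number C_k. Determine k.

Full binary trees with 15 leaves have 15−1 = 14 internal nodes, so there are C_14 of them.

14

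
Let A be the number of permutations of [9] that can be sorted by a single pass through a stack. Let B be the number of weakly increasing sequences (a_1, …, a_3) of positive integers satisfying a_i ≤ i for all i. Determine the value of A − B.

Stack-sortable permutations are exactly the 231-avoiding ones, counted by C_n; here n = 9. So A = C_9 = 4862.
Weakly increasing sequences with a_i ≤ i biject with Dyck paths of semilength 3, so there are C_3. So B = C_3 = 5.
A − B = 4862 − 5 = 4857.

4857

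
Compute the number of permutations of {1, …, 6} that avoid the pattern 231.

132

For any fixed pattern of length 3, the pattern-avoiding permutations of [6] number C_6.
C_6 = C(12,6)/7 = 924/7 = 132.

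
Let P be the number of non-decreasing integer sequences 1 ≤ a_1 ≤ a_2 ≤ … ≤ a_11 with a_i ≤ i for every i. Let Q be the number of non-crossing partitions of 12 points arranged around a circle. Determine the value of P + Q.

266798

Weakly increasing sequences with a_i ≤ i biject with Dyck paths of semilength 11, so there are C_11. So P = C_11 = 58786.
Non-crossing partitions of an n-element set are counted by C_n; here n = 12. So Q = C_12 = 208012.
P + Q = 58786 + 208012 = 266798.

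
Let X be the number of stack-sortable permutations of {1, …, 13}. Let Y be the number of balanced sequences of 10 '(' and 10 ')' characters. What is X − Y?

By Knuth's characterisation, the stack-sortable permutations of length 13 are the 231-avoiders, numbering C_13. So X = C_13 = 742900.
Balanced strings of n pairs of brackets are counted by C_n; here n = 10. So Y = C_10 = 16796.
X − Y = 742900 − 16796 = 726104.

726104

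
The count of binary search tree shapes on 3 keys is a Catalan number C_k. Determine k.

3

Binary trees (left/right distinguished) on n nodes are counted by C_n; here n = 3.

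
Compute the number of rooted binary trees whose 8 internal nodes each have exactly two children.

Full binary trees with n internal nodes are counted by C_n; here n = 8.
C_8 = C(16,8)/9 = 12870/9 = 1430.

1430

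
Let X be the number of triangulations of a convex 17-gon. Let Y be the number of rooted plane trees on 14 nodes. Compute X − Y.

8951945

Triangulations of a convex m-gon are counted by C_{m−2}; with m = 17 this is C_15. So X = C_15 = 9694845.
A rooted plane tree on 14 nodes has 13 edges, and such trees are counted by C_13. So Y = C_13 = 742900.
X − Y = 9694845 − 742900 = 8951945.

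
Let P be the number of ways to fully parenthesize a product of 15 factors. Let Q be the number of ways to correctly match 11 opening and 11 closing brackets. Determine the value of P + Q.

Parenthesizations of m factors correspond to full binary trees with m leaves, counted by C_{m−1}; m = 15 gives C_14. So P = C_14 = 2674440.
With 11 pairs the number of balanced bracket strings is the Catalan number C_11. So Q = C_11 = 58786.
P + Q = 2674440 + 58786 = 2733226.

2733226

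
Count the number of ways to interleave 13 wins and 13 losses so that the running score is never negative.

742900

Reading a vote for the leader as '(' and for the other as ')' turns such a sequence into a balanced string of 13 pairs, so the count is C_13.
C_13 = C(26,13)/14 = 10400600/14 = 742900.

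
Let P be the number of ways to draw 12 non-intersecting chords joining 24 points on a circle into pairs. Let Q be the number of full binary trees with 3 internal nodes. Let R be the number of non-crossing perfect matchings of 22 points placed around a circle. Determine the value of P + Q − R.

149231

Pairing 24 circle points by 12 non-crossing chords gives C_12 matchings. So P = C_12 = 208012.
Full binary trees with n internal nodes are counted by C_n; here n = 3. So Q = C_3 = 5.
Pairing 22 circle points by 11 non-crossing chords gives C_11 matchings. So R = C_11 = 58786.
P + Q − R = 208012 + 5 − 58786 = 149231.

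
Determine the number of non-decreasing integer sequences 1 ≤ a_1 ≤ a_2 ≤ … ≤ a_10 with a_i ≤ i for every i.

16796

Weakly increasing sequences with a_i ≤ i biject with Dyck paths of semilength 10, so there are C_10.
C_10 = C(20,10)/11 = 184756/11 = 16796.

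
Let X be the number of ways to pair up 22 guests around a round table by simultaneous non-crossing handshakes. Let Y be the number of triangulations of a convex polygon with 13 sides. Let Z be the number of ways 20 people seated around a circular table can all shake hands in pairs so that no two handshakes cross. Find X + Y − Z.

100776

With 22 = 2·11 people, non-crossing handshake pairings are non-crossing perfect matchings on a circle, counted by C_11. So X = C_11 = 58786.
Triangulations of a convex m-gon are counted by C_{m−2}; with m = 13 this is C_11. So Y = C_11 = 58786.
With 20 = 2·10 people, non-crossing handshake pairings are non-crossing perfect matchings on a circle, counted by C_10. So Z = C_10 = 16796.
X + Y − Z = 58786 + 58786 − 16796 = 100776.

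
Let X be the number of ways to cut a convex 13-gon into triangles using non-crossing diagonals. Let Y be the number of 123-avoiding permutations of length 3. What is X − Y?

58781

The number of triangulations of a 13-gon is the Catalan number C_11 (index = sides − 2). So X = C_11 = 58786.
For any fixed pattern of length 3, the pattern-avoiding permutations of [3] number C_3. So Y = C_3 = 5.
X − Y = 58786 − 5 = 58781.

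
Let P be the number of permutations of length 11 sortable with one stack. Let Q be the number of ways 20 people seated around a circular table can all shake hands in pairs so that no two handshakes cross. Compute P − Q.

41990

By Knuth's characterisation, the stack-sortable permutations of length 11 are the 231-avoiders, numbering C_11. So P = C_11 = 58786.
With 20 = 2·10 people, non-crossing handshake pairings are non-crossing perfect matchings on a circle, counted by C_10. So Q = C_10 = 16796.
P − Q = 58786 − 16796 = 41990.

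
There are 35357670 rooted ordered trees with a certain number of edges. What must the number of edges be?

16

Rooted ordered trees with n edges are counted by C_n. Since C_16 = 35357670, the index is 16.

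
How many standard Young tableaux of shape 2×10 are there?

By the hook-length formula (or a Dyck-path bijection), SYT of shape 2×10 number C_10.
C_10 = C(20,10)/11 = 184756/11 = 16796.

16796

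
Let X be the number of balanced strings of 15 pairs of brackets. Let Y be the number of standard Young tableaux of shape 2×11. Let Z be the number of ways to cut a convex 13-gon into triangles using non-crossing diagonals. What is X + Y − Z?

9694845

A balanced arrangement of 15 bracket pairs is a Dyck word of semilength 15, so the count is C_15. So X = C_15 = 9694845.
By the hook-length formula (or a Dyck-path bijection), SYT of shape 2×11 number C_11. So Y = C_11 = 58786.
The number of triangulations of a 13-gon is the Catalan number C_11 (index = sides − 2). So Z = C_11 = 58786.
X + Y − Z = 9694845 + 58786 − 58786 = 9694845.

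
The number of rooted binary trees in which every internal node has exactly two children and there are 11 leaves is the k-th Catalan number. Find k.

Full binary trees with 11 leaves have 11−1 = 10 internal nodes, so there are C_10 of them.

10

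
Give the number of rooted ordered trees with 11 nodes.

16796

Rooted ordered (plane) trees on m nodes have m−1 edges and are counted by C_{m−1}; m = 11 gives C_10.
C_10 = C(20,10)/11 = 184756/11 = 16796.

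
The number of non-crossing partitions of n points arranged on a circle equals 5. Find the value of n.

3

Non-crossing partitions of [n] are counted by C_n. Since C_3 = 5, the index is 3.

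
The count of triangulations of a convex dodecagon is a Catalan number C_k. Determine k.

10

Triangulations of a convex m-gon are counted by C_{m−2}; with m = 12 this is C_10.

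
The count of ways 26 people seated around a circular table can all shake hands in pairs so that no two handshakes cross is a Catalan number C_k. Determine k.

With 26 = 2·13 people, non-crossing handshake pairings are non-crossing perfect matchings on a circle, counted by C_13.

13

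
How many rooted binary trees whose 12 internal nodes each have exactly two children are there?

208012

Full binary trees with n internal nodes are counted by C_n; here n = 12.
C_12 = 208012.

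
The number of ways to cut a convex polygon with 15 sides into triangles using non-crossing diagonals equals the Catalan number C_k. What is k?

A convex 15-gon is triangulated into 13 triangles, and the number of such triangulations is the Catalan number C_{15−2} = C_13.

13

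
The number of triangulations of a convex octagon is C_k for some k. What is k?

Triangulations of a convex m-gon are counted by C_{m−2}; with m = 8 this is C_6.

6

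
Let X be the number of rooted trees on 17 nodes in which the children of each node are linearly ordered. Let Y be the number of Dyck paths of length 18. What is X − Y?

35352808

Rooted ordered (plane) trees on m nodes have m−1 edges and are counted by C_{m−1}; m = 17 gives C_16. So X = C_16 = 35357670.
Dyck paths of semilength n (length 2n) are counted by C_n; here n = 9. So Y = C_9 = 4862.
X − Y = 35357670 − 4862 = 35352808.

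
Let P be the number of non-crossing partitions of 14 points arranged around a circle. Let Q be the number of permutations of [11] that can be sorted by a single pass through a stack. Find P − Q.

Non-crossing partitions of an n-element set are counted by C_n; here n = 14. So P = C_14 = 2674440.
Stack-sortable permutations are exactly the 231-avoiding ones, counted by C_n; here n = 11. So Q = C_11 = 58786.
P − Q = 2674440 − 58786 = 2615654.

2615654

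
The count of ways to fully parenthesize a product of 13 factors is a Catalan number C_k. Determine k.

Bracketing 13 factors into binary products is counted by C_{13−1} = C_12.

12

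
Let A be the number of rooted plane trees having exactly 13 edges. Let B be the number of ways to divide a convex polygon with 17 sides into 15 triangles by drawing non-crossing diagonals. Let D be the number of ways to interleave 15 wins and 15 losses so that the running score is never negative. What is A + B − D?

Rooted ordered trees with n edges are counted by C_n; here n = 13. So A = C_13 = 742900.
Triangulations of a convex m-gon are counted by C_{m−2}; with m = 17 this is C_15. So B = C_15 = 9694845.
Ballot sequences with n votes each where one side never trails are Dyck words, counted by C_n; here n = 15. So D = C_15 = 9694845.
A + B − D = 742900 + 9694845 − 9694845 = 742900.

742900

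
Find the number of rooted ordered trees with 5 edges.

Rooted ordered trees with n edges are counted by C_n; here n = 5.
C_5 = 42.

42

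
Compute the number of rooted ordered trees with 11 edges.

58786

A rooted plane tree with 11 edges has 12 nodes, and the count is C_11.
C_11 = C(22,11)/12 = 705432/12 = 58786.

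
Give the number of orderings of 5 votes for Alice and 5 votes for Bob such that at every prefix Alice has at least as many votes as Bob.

Reading a vote for the leader as '(' and for the other as ')' turns such a sequence into a balanced string of 5 pairs, so the count is C_5.
C_5 = C(10,5)/6 = 252/6 = 42.

42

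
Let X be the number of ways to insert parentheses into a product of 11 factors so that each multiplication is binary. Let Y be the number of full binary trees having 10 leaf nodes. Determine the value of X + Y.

Parenthesizations of m factors correspond to full binary trees with m leaves, counted by C_{m−1}; m = 11 gives C_10. So X = C_10 = 16796.
Full binary trees with 10 leaves have 10−1 = 9 internal nodes, so there are C_9 of them. So Y = C_9 = 4862.
X + Y = 16796 + 4862 = 21658.

21658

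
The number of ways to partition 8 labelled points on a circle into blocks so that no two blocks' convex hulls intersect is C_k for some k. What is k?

8

The non-crossing partitions of [8] form a lattice of size C_8.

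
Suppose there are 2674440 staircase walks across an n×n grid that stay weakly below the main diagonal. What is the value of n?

14

Such diagonal-avoiding paths in an n×n grid are counted by C_n, and C_14 = 2674440.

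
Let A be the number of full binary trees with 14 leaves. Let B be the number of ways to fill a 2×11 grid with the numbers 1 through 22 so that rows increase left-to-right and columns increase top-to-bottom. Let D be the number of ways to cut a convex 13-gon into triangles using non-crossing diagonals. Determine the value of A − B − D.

A full binary tree with L leaves has L−1 internal nodes and is counted by C_{L−1}; L = 14 gives C_13. So A = C_13 = 742900.
Standard Young tableaux of shape 2×n are counted by C_n; here n = 11. So B = C_11 = 58786.
A convex 13-gon is triangulated into 11 triangles, and the number of such triangulations is the Catalan number C_{13−2} = C_11. So D = C_11 = 58786.
A − B − D = 742900 − 58786 − 58786 = 625328.

625328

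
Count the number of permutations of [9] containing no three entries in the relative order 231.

4862

For any fixed pattern of length 3, the pattern-avoiding permutations of [9] number C_9.
C_9 = C(18,9)/10 = 48620/10 = 4862.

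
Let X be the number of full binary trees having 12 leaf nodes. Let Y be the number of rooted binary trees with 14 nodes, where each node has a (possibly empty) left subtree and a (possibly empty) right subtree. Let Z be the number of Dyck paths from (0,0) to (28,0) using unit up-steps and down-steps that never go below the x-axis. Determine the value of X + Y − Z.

58786

A full binary tree with L leaves has L−1 internal nodes and is counted by C_{L−1}; L = 12 gives C_11. So X = C_11 = 58786.
There are C_n binary search tree shapes on n keys; with n = 14 that is C_14. So Y = C_14 = 2674440.
A Dyck path with 14 up-steps and 14 down-steps has semilength 14, so there are C_14 of them. So Z = C_14 = 2674440.
X + Y − Z = 58786 + 2674440 − 2674440 = 58786.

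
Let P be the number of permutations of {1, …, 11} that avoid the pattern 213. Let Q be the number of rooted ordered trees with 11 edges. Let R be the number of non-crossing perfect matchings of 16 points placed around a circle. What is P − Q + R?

1430

For any fixed pattern of length 3, the pattern-avoiding permutations of [11] number C_11. So P = C_11 = 58786.
Rooted ordered trees with n edges are counted by C_n; here n = 11. So Q = C_11 = 58786.
Pairing 16 circle points by 8 non-crossing chords gives C_8 matchings. So R = C_8 = 1430.
P − Q + R = 58786 − 58786 + 1430 = 1430.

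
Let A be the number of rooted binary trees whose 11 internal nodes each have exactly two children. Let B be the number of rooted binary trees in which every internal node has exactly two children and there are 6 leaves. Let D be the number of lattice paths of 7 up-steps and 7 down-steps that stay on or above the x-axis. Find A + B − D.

58399

The number of full binary trees on 11 internal nodes is the Catalan number C_11. So A = C_11 = 58786.
Full binary trees with 6 leaves have 6−1 = 5 internal nodes, so there are C_5 of them. So B = C_5 = 42.
Dyck paths of semilength n (length 2n) are counted by C_n; here n = 7. So D = C_7 = 429.
A + B − D = 58786 + 42 − 429 = 58399.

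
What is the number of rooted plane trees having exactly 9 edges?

Rooted ordered trees with n edges are counted by C_n; here n = 9.
C_9 = C_8 · 2(2·8+1)/(8+2) = 1430 · 34/10 = 4862.

4862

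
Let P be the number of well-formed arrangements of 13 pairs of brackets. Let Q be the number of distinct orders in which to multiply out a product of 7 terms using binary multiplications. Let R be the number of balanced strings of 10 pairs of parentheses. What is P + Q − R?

726236

With 13 pairs the number of balanced bracket strings is the Catalan number C_13. So P = C_13 = 742900.
Ways to associate a product of 7 factors correspond to binary trees on 7 leaves, so the count is C_6. So Q = C_6 = 132.
Balanced strings of n pairs of brackets are counted by C_n; here n = 10. So R = C_10 = 16796.
P + Q − R = 742900 + 132 − 16796 = 726236.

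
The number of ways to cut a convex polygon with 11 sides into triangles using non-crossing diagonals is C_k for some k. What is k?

9

A convex 11-gon is triangulated into 9 triangles, and the number of such triangulations is the Catalan number C_{11−2} = C_9.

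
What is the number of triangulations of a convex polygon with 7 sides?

Triangulations of a convex m-gon are counted by C_{m−2}; with m = 7 this is C_5.
C_5 = C(10,5)/6 = 252/6 = 42.

42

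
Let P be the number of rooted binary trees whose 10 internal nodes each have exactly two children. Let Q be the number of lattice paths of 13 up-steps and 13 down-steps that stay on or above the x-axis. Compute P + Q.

Full binary trees with n internal nodes are counted by C_n; here n = 10. So P = C_10 = 16796.
A Dyck path with 13 up-steps and 13 down-steps has semilength 13, so there are C_13 of them. So Q = C_13 = 742900.
P + Q = 16796 + 742900 = 759696.

759696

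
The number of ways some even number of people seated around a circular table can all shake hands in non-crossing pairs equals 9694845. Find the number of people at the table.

Non-crossing handshake pairings of 2n people are counted by C_n. The Catalan number equal to 9694845 is C_15.
So n = 15, and there are 2n = 30 people.

30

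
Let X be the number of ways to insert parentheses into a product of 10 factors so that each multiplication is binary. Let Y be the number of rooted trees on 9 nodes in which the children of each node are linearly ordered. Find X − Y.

Bracketing 10 factors into binary products is counted by C_{10−1} = C_9. So X = C_9 = 4862.
A rooted plane tree on 9 nodes has 8 edges, and such trees are counted by C_8. So Y = C_8 = 1430.
X − Y = 4862 − 1430 = 3432.

3432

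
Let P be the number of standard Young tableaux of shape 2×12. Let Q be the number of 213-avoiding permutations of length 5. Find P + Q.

By the hook-length formula (or a Dyck-path bijection), SYT of shape 2×12 number C_12. So P = C_12 = 208012.
For any fixed pattern of length 3, the pattern-avoiding permutations of [5] number C_5. So Q = C_5 = 42.
P + Q = 208012 + 42 = 208054.

208054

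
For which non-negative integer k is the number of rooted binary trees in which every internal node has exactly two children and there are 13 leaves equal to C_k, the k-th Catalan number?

Full binary trees with 13 leaves have 13−1 = 12 internal nodes, so there are C_12 of them.

12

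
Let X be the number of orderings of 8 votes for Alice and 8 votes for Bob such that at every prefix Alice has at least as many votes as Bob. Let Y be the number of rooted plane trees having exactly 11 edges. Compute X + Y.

60216

Ballot sequences with n votes each where one side never trails are Dyck words, counted by C_n; here n = 8. So X = C_8 = 1430.
Rooted ordered trees with n edges are counted by C_n; here n = 11. So Y = C_11 = 58786.
X + Y = 1430 + 58786 = 60216.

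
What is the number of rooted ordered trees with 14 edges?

Rooted ordered trees with n edges are counted by C_n; here n = 14.
C_14 = C_13 · 2(2·13+1)/(13+2) = 742900 · 54/15 = 2674440.

2674440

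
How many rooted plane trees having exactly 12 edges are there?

208012

A rooted plane tree with 12 edges has 13 nodes, and the count is C_12.
C_12 = C(24,12)/13 = 2704156/13 = 208012.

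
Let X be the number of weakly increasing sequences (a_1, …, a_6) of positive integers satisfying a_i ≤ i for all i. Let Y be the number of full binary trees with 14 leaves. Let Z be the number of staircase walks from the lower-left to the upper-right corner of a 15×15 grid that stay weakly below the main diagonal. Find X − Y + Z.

8952077

Weakly increasing sequences with a_i ≤ i biject with Dyck paths of semilength 6, so there are C_6. So X = C_6 = 132.
Full binary trees with 14 leaves have 14−1 = 13 internal nodes, so there are C_13 of them. So Y = C_13 = 742900.
Monotone paths in an n×n grid that stay weakly below the diagonal are counted by C_n; here n = 15. So Z = C_15 = 9694845.
X − Y + Z = 132 − 742900 + 9694845 = 8952077.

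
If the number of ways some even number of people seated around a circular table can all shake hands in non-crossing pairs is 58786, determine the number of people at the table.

Non-crossing handshake pairings of 2n people are counted by C_n, and C_11 = 58786.
So n = 11, and there are 2n = 22 people.

22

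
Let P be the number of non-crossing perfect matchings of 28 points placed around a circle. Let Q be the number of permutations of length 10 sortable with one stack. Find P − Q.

Pairing 28 circle points by 14 non-crossing chords gives C_14 matchings. So P = C_14 = 2674440.
By Knuth's characterisation, the stack-sortable permutations of length 10 are the 231-avoiders, numbering C_10. So Q = C_10 = 16796.
P − Q = 2674440 − 16796 = 2657644.

2657644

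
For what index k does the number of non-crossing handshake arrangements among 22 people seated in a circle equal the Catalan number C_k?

Non-crossing handshake pairings of 2n people are counted by C_n; 22 people gives n = 11.

11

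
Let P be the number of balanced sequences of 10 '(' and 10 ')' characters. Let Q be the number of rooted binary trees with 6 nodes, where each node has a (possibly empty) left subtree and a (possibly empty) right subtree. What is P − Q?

With 10 pairs the number of balanced bracket strings is the Catalan number C_10. So P = C_10 = 16796.
Rooted binary trees with 6 nodes (each child slot possibly empty) number C_6. So Q = C_6 = 132.
P − Q = 16796 − 132 = 16664.

16664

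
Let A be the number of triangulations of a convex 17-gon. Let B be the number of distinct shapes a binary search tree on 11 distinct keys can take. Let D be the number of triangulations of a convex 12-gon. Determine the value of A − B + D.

The number of triangulations of a 17-gon is the Catalan number C_15 (index = sides − 2). So A = C_15 = 9694845.
Rooted binary trees with 11 nodes (each child slot possibly empty) number C_11. So B = C_11 = 58786.
The number of triangulations of a 12-gon is the Catalan number C_10 (index = sides − 2). So D = C_10 = 16796.
A − B + D = 9694845 − 58786 + 16796 = 9652855.

9652855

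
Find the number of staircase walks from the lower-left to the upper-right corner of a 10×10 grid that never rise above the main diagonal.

16796

Monotone paths in an n×n grid that stay weakly below the diagonal are counted by C_n; here n = 10.
C_10 = 16796.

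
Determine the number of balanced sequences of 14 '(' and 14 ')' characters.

2674440

A balanced arrangement of 14 bracket pairs is a Dyck word of semilength 14, so the count is C_14.
C_14 = 2674440.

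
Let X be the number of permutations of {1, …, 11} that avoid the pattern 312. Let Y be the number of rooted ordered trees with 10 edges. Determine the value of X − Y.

For any fixed pattern of length 3, the pattern-avoiding permutations of [11] number C_11. So X = C_11 = 58786.
A rooted plane tree with 10 edges has 11 nodes, and the count is C_10. So Y = C_10 = 16796.
X − Y = 58786 − 16796 = 41990.

41990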